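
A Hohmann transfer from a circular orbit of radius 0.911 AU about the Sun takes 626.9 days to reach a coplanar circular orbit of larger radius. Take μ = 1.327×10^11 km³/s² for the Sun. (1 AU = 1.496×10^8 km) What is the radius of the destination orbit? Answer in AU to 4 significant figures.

In km: r₁ = 0.911 × 1.496×10^8 = 1.362856×10^8 km.
Transfer time t = 626.9 days = 5.416416×10^7 s, and t = π√(a_t³/μ).
So a_t = (μ t²/π²)^(1/3) = (1.327×10^11 × (5.416416×10^7)² / π²)^(1/3) = 3.4041×10^8 km.
Since a_t = (r₁ + r₂)/2, r₂ = 2a_t − r₁ = 2×3.4041×10^8 − 1.362856×10^8 = 5.445344×10^8 km.
In AU: r₂ = 5.445344×10^8 / 1.496×10^8 = 3.640 AU.

r₂ = 3.640 AU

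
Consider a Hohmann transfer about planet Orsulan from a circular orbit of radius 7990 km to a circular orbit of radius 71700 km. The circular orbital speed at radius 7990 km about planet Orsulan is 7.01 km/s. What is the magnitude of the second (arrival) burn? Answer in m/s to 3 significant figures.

Δv₂ = 1290 m/s

From the circular-orbit relation v² = μ/r at r = 7990 km: μ = v²r = (7.01)² × 7990 = 3.92629×10^5 km³/s².
Semi-major axis of the transfer orbit: a_t = (7990 + 71700)/2 = 39845 km.
Circular speed at r = 71700 km: v_c = √(μ/r) = 2.340 km/s.
Transfer-orbit speed at the same r (vis-viva, a = a_t): v_t = √[μ(2/r − 1/a_t)] = 1.048 km/s.
Δv₂ = |v_t − v_c| = |1.048 − 2.340| = 1.292 km/s.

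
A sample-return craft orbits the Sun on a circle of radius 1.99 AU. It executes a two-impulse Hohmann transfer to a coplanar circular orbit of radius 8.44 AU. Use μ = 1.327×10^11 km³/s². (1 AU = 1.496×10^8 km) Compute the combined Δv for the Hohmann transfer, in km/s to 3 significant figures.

In km: r₁ = 1.99 × 1.496×10^8 = 2.97704×10^8 km; r₂ = 8.44 × 1.496×10^8 = 1.262624×10^9 km.
Semi-major axis of the transfer orbit: a_t = (2.97704×10^8 + 1.262624×10^9)/2 = 7.80164×10^8 km.
At r₁ the circular-orbit speed is v₁ = √(μ/r₁) = 21.113 km/s.
Transfer-orbit speed at r₁ (vis-viva): v_p = √[μ(2/r₁ − 1/a_t)] = 26.859 km/s.
First burn Δv₁ = |v_p − v₁| = 5.746 km/s.
Circular speed at r₂: v₂ = √(μ/r₂) = 10.252 km/s.
Transfer-orbit speed at r₂: v_a = √[μ(2/r₂ − 1/a_t)] = 6.3328 km/s.
Second burn Δv₂ = |v₂ − v_a| = 3.919 km/s.
Δv = Δv₁ + Δv₂ = 5.746 + 3.919 = 9.665 km/s.

Δv = 9.67 km/s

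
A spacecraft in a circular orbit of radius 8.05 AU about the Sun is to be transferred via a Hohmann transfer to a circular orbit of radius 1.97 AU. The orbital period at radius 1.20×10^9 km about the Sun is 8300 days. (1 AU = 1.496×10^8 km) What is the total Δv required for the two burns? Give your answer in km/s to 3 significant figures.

From Kepler's third law T² = 4π²r³/μ at r = 1.20×10^9 km, T = 8300 days = 8300 × 86400 s = 7.1712×10^8 s: μ = 4π²r³/T² = 1.32654×10^11 km³/s².
In km: r₁ = 8.05 × 1.496×10^8 = 1.20428×10^9 km; r₂ = 1.97 × 1.496×10^8 = 2.94712×10^8 km.
The Hohmann ellipse has a_t = (r₁ + r₂)/2 = 7.49496×10^8 km.
Circular speed at r₁: v₁ = √(μ/r₁) = √(1.32654×10^11/1.20428×10^9) = 10.495 km/s.
On the transfer ellipse at r₁, v² = μ(2/r − 1/a) gives v_a = √[μ(2/r₁ − 1/a_t)] = 6.5813 km/s.
First burn Δv₁ = |v_a − v₁| = 3.914 km/s.
Circular speed at r₂: v₂ = √(μ/r₂) = 21.216 km/s.
Transfer-orbit speed at r₂: v_p = √[μ(2/r₂ − 1/a_t)] = 26.893 km/s.
Second burn Δv₂ = |v₂ − v_p| = 5.677 km/s.
Total Δv = Δv₁ + Δv₂ = 9.591 km/s.

Δv = 9.59 km/s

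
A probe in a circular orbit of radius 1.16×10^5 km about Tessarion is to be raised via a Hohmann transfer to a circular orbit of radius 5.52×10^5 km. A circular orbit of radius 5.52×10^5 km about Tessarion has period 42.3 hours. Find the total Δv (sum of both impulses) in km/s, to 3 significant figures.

Δv = 23.5 km/s

From Kepler's third law T² = 4π²r³/μ at r = 5.52×10^5 km, T = 42.3 hours = 42.3 × 3600 s = 1.5228×10^5 s: μ = 4π²r³/T² = 2.86346×10^8 km³/s².
Transfer-ellipse semi-major axis a_t = (r₁ + r₂)/2 = (1.160×10^5 + 5.520×10^5)/2 = 3.340×10^5 km.
At r₁ the circular-orbit speed is v₁ = √(μ/r₁) = 49.68 km/s.
On the transfer ellipse at r₁, vis-viva equation gives v_p = √[μ(2/r₁ − 1/a_t)] = 63.87 km/s.
First burn Δv₁ = |v_p − v₁| = 14.19 km/s.
At r₂, v₂ = √(μ/r₂) = 22.7759 km/s.
Transfer-orbit speed at r₂: v_a = √[μ(2/r₂ − 1/a_t)] = 13.4225 km/s.
Second burn Δv₂ = |v₂ − v_a| = 9.353 km/s.
Total Δv = Δv₁ + Δv₂ = 23.54 km/s.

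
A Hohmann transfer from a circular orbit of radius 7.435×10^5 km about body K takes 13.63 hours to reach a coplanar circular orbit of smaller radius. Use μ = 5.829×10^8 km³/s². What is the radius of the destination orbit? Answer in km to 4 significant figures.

r₂ = 3.004×10^5 km

Transfer time t = 13.63 hours = 49068 s, and t = π√(a_t³/μ).
So a_t = (μ t²/π²)^(1/3) = (5.829×10^8 × (49068)² / π²)^(1/3) = 5.2195×10^5 km.
Since a_t = (r₁ + r₂)/2, r₂ = 2a_t − r₁ = 2×5.2195×10^5 − 7.435×10^5 = 3.004×10^5 km.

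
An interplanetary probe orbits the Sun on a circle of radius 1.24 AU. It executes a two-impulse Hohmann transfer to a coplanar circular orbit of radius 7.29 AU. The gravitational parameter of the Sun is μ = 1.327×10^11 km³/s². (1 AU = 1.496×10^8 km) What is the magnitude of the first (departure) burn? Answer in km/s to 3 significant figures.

Δv₁ = 8.22 km/s

In km: r₁ = 1.24 × 1.496×10^8 = 1.85504×10^8 km; r₂ = 7.29 × 1.496×10^8 = 1.090584×10^9 km.
The Hohmann ellipse has a_t = (r₁ + r₂)/2 = 6.38044×10^8 km.
Circular speed at r = 1.85504×10^8 km: v_c = √(μ/r) = 26.746 km/s.
Vis-viva on the transfer ellipse at r = 1.85504×10^8 km gives v_t = √[μ(2/r − 1/a_t)] = 34.967 km/s.
Δv₁ = |v_t − v_c| = |34.967 − 26.746| = 8.221 km/s.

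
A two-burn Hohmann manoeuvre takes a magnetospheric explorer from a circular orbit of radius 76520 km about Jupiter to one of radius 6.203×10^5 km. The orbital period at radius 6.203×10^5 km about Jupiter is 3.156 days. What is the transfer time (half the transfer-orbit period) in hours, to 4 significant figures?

From Kepler's third law T² = 4π²r³/μ at r = 6.203×10^5 km, T = 3.156 days = 3.156 × 86400 s = 2.726784×10^5 s: μ = 4π²r³/T² = 1.26725×10^8 km³/s².
Transfer-ellipse semi-major axis a_t = (r₁ + r₂)/2 = (76520 + 6.203×10^5)/2 = 3.4841×10^5 km.
Transfer time t = π√(a_t³/μ) = π√((3.4841×10^5)³ / 1.26725×10^8) = 57390 s.
Converting: 57390 s ÷ 3600 s/hour = 15.94 hours.

t = 15.94 hours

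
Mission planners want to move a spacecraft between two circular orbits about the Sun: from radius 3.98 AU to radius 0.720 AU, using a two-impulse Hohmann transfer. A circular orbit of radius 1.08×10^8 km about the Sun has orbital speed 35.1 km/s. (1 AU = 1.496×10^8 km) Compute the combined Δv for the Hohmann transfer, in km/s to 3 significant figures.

Δv = 17.3 km/s

From the circular-orbit relation v² = μ/r at r = 1.08×10^8 km: μ = v²r = (35.1)² × 1.08×10^8 = 1.33057×10^11 km³/s².
In km: r₁ = 3.98 × 1.496×10^8 = 5.95408×10^8 km; r₂ = 0.720 × 1.496×10^8 = 1.07712×10^8 km.
Semi-major axis of the transfer orbit: a_t = (5.95408×10^8 + 1.07712×10^8)/2 = 3.5156×10^8 km.
At r₁ the circular-orbit speed is v₁ = √(μ/r₁) = 14.94898 km/s.
On the transfer ellipse at r₁, vis-viva equation gives v_a = √[μ(2/r₁ − 1/a_t)] = 8.274542 km/s.
First burn Δv₁ = |v_a − v₁| = 6.6744 km/s.
Circular speed at r₂: v₂ = √(μ/r₂) = 35.147 km/s.
Transfer-orbit speed at r₂: v_p = √[μ(2/r₂ − 1/a_t)] = 45.740 km/s.
Second burn Δv₂ = |v₂ − v_p| = 10.593 km/s.
Total Δv = Δv₁ + Δv₂ = 17.27 km/s.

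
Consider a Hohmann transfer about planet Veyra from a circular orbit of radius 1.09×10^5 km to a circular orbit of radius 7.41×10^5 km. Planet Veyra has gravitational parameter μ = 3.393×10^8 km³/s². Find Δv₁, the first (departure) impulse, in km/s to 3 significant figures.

The Hohmann ellipse has a_t = (r₁ + r₂)/2 = 4.250×10^5 km.
Circular speed at r = 1.090×10^5 km: v_c = √(μ/r) = 55.79 km/s.
Vis-viva on the transfer ellipse at r = 1.090×10^5 km gives v_t = √[μ(2/r − 1/a_t)] = 73.67 km/s.
Δv₁ = |v_t − v_c| = |73.67 − 55.79| = 17.88 km/s.

Δv₁ = 17.9 km/s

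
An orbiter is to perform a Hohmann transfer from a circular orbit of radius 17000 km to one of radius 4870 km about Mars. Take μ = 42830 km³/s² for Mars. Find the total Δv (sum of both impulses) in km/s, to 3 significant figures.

The Hohmann ellipse has a_t = (r₁ + r₂)/2 = 10935 km.
At r₁ the circular-orbit speed is v₁ = √(μ/r₁) = 1.587 km/s.
Transfer-orbit speed at r₁ (vis-viva equation): v_a = √[μ(2/r₁ − 1/a_t)] = 1.059 km/s.
First burn Δv₁ = |v_a − v₁| = 0.5280 km/s.
At r₂, v₂ = √(μ/r₂) = 2.96558 km/s.
Transfer-orbit speed at r₂: v_p = √[μ(2/r₂ − 1/a_t)] = 3.69764 km/s.
Second burn Δv₂ = |v₂ − v_p| = 0.7321 km/s.
Δv = Δv₁ + Δv₂ = 0.5280 + 0.7321 = 1.260 km/s.

Δv = 1.26 km/s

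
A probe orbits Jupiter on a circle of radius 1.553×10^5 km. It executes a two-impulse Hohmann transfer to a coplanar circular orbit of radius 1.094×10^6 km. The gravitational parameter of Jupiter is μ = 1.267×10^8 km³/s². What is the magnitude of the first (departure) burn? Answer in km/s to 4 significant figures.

Δv₁ = 9.237 km/s

Transfer-ellipse semi-major axis a_t = (r₁ + r₂)/2 = (1.553×10^5 + 1.094×10^6)/2 = 6.2465×10^5 km.
On the circular orbit at r = 1.553×10^5 km, v_c = √(μ/r) = 28.563 km/s.
Transfer-orbit speed at the same r (vis-viva, a = a_t): v_t = √[μ(2/r − 1/a_t)] = 37.800 km/s.
Δv₁ = |v_t − v_c| = |37.800 − 28.563| = 9.237 km/s.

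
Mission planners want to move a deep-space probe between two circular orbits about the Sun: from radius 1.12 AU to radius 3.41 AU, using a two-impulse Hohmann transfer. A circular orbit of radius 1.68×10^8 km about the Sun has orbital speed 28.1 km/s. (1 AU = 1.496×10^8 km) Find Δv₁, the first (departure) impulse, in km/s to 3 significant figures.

From the circular-orbit relation v² = μ/r at r = 1.68×10^8 km: μ = v²r = (28.1)² × 1.68×10^8 = 1.32654×10^11 km³/s².
In km: r₁ = 1.12 × 1.496×10^8 = 1.67552×10^8 km; r₂ = 3.41 × 1.496×10^8 = 5.10136×10^8 km.
The Hohmann ellipse has a_t = (r₁ + r₂)/2 = 3.38844×10^8 km.
On the circular orbit at r = 1.67552×10^8 km, v_c = √(μ/r) = 28.138 km/s.
Vis-viva on the transfer ellipse at r = 1.67552×10^8 km gives v_t = √[μ(2/r − 1/a_t)] = 34.525 km/s.
Δv₁ = |v_t − v_c| = |34.525 − 28.138| = 6.387 km/s.

Δv₁ = 6.39 km/s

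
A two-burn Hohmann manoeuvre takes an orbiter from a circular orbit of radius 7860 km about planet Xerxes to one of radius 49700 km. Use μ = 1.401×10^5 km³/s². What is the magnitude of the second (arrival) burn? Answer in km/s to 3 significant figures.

The Hohmann ellipse has a_t = (r₁ + r₂)/2 = 28780 km.
Circular speed at r = 49700 km: v_c = √(μ/r) = 1.67896 km/s.
Vis-viva on the transfer ellipse at r = 49700 km gives v_t = √[μ(2/r − 1/a_t)] = 0.877418 km/s.
Δv₂ = |v_t − v_c| = |0.877418 − 1.67896| = 0.8015 km/s.

Δv₂ = 0.802 km/s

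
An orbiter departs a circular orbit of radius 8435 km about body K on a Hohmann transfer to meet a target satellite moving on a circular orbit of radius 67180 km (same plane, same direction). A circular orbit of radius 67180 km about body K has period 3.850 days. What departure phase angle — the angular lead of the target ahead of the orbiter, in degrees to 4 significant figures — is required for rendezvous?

φ = 104.0°

From Kepler's third law T² = 4π²r³/μ at r = 67180 km, T = 3.850 days = 3.850 × 86400 s = 3.3264×10^5 s: μ = 4π²r³/T² = 1.08176×10^5 km³/s².
Transfer-ellipse semi-major axis a_t = (r₁ + r₂)/2 = (8435 + 67180)/2 = 37807.5 km.
The half-period of the transfer ellipse is t = π√(a_t³/μ) = 70218 s.
Target angular speed ω₂ = √(μ/r₂³) = 1.8889×10^-5 rad/s.
Angle swept by the target during transfer: ω₂·t = 1.3263 rad = 75.99°.
The orbiter traverses 180° on the transfer ellipse, so the target must lead by 180° − 75.99° = 104.0°.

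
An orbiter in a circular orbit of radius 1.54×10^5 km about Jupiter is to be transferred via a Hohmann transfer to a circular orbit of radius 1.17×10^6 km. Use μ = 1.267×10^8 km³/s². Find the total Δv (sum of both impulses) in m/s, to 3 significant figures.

Semi-major axis of the transfer orbit: a_t = (1.540×10^5 + 1.170×10^6)/2 = 6.620×10^5 km.
At r₁ the circular-orbit speed is v₁ = √(μ/r₁) = 28.683 km/s.
Transfer-orbit speed at r₁ (v² = μ(2/r − 1/a)): v_p = √[μ(2/r₁ − 1/a_t)] = 38.132 km/s.
First burn Δv₁ = |v_p − v₁| = 9.449 km/s.
At r₂, v₂ = √(μ/r₂) = 10.406 km/s.
Transfer-orbit speed at r₂: v_a = √[μ(2/r₂ − 1/a_t)] = 5.0191 km/s.
Second burn Δv₂ = |v₂ − v_a| = 5.387 km/s.
Total Δv = Δv₁ + Δv₂ = 14.84 km/s.

Δv = 14800 m/s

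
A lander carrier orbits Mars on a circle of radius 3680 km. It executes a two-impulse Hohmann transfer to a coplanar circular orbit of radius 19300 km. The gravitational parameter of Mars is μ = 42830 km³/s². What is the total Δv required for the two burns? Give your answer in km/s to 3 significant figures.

The Hohmann ellipse has a_t = (r₁ + r₂)/2 = 11490 km.
At r₁ the circular-orbit speed is v₁ = √(μ/r₁) = 3.4115 km/s.
On the transfer ellipse at r₁, v² = μ(2/r − 1/a) gives v_p = √[μ(2/r₁ − 1/a_t)] = 4.4215 km/s.
First burn Δv₁ = |v_p − v₁| = 1.010 km/s.
Circular speed at r₂: v₂ = √(μ/r₂) = 1.4897 km/s.
Transfer-orbit speed at r₂: v_a = √[μ(2/r₂ − 1/a_t)] = 0.84306 km/s.
Second burn Δv₂ = |v₂ − v_a| = 0.6466 km/s.
Total Δv = Δv₁ + Δv₂ = 1.657 km/s.

Δv = 1.66 km/s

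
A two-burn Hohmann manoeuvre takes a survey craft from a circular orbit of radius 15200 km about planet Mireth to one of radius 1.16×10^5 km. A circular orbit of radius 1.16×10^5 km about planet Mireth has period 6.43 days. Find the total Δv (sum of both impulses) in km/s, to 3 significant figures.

Δv = 1.88 km/s

From Kepler's third law T² = 4π²r³/μ at r = 1.16×10^5 km, T = 6.43 days = 6.43 × 86400 s = 5.55552×10^5 s: μ = 4π²r³/T² = 1.99657×10^5 km³/s².
Semi-major axis of the transfer orbit: a_t = (15200 + 1.160×10^5)/2 = 65600 km.
Circular speed at r₁: v₁ = √(μ/r₁) = √(1.99657×10^5/15200) = 3.62427 km/s.
On the transfer ellipse at r₁, vis-viva gives v_p = √[μ(2/r₁ − 1/a_t)] = 4.81945 km/s.
First burn Δv₁ = |v_p − v₁| = 1.1952 km/s.
Circular speed at r₂: v₂ = √(μ/r₂) = 1.311937 km/s.
Transfer-orbit speed at r₂: v_a = √[μ(2/r₂ − 1/a_t)] = 0.6315140 km/s.
Second burn Δv₂ = |v₂ − v_a| = 0.68042 km/s.
Total Δv = Δv₁ + Δv₂ = 1.876 km/s.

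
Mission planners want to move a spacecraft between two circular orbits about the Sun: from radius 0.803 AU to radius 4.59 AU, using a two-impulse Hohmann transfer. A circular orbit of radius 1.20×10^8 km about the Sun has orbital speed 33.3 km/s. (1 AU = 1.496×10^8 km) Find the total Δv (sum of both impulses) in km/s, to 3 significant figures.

Δv = 16.5 km/s

From the circular-orbit relation v² = μ/r at r = 1.20×10^8 km: μ = v²r = (33.3)² × 1.20×10^8 = 1.33067×10^11 km³/s².
In km: r₁ = 0.803 × 1.496×10^8 = 1.201288×10^8 km; r₂ = 4.59 × 1.496×10^8 = 6.86664×10^8 km.
Semi-major axis of the transfer orbit: a_t = (1.201288×10^8 + 6.86664×10^8)/2 = 4.033964×10^8 km.
Circular speed at r₁: v₁ = √(μ/r₁) = √(1.33067×10^11/1.201288×10^8) = 33.28 km/s.
On the transfer ellipse at r₁, v² = μ(2/r − 1/a) gives v_p = √[μ(2/r₁ − 1/a_t)] = 43.42 km/s.
First burn Δv₁ = |v_p − v₁| = 10.14 km/s.
Circular speed at r₂: v₂ = √(μ/r₂) = 13.921 km/s.
Transfer-orbit speed at r₂: v_a = √[μ(2/r₂ − 1/a_t)] = 7.5966 km/s.
Second burn Δv₂ = |v₂ − v_a| = 6.324 km/s.
Δv = Δv₁ + Δv₂ = 10.14 + 6.324 = 16.46 km/s.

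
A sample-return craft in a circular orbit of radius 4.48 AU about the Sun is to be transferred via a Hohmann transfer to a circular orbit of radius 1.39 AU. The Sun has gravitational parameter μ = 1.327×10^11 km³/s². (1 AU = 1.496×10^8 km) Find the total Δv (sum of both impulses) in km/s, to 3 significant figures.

In km: r₁ = 4.48 × 1.496×10^8 = 6.70208×10^8 km; r₂ = 1.39 × 1.496×10^8 = 2.07944×10^8 km.
Semi-major axis of the transfer orbit: a_t = (6.70208×10^8 + 2.07944×10^8)/2 = 4.39076×10^8 km.
At r₁ the circular-orbit speed is v₁ = √(μ/r₁) = 14.0712 km/s.
Transfer-orbit speed at r₁ (vis-viva): v_a = √[μ(2/r₁ − 1/a_t)] = 9.68354 km/s.
First burn Δv₁ = |v_a − v₁| = 4.388 km/s.
At r₂, v₂ = √(μ/r₂) = 25.26168 km/s.
Transfer-orbit speed at r₂: v_p = √[μ(2/r₂ − 1/a_t)] = 31.21025 km/s.
Second burn Δv₂ = |v₂ − v_p| = 5.949 km/s.
Δv = Δv₁ + Δv₂ = 4.388 + 5.949 = 10.34 km/s.

Δv = 10.3 km/s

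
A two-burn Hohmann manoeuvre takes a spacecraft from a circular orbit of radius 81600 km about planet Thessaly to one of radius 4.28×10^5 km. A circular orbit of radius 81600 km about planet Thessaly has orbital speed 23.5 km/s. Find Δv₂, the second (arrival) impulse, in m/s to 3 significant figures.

From the circular-orbit relation v² = μ/r at r = 81600 km: μ = v²r = (23.5)² × 81600 = 4.50636×10^7 km³/s².
Transfer-ellipse semi-major axis a_t = (r₁ + r₂)/2 = (81600 + 4.280×10^5)/2 = 2.548×10^5 km.
Circular speed at r = 4.280×10^5 km: v_c = √(μ/r) = 10.261 km/s.
Vis-viva on the transfer ellipse at r = 4.280×10^5 km gives v_t = √[μ(2/r − 1/a_t)] = 5.8068 km/s.
Δv₂ = |v_t − v_c| = |5.8068 − 10.261| = 4.454 km/s.

Δv₂ = 4450 m/s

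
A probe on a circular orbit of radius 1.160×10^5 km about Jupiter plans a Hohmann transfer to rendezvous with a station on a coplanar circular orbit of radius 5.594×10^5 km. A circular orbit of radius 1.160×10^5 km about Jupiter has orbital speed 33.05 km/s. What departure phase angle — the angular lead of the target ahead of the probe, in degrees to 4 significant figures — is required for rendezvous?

φ = 95.57°

From the circular-orbit relation v² = μ/r at r = 1.160×10^5 km: μ = v²r = (33.05)² × 1.160×10^5 = 1.26707×10^8 km³/s².
Transfer-ellipse semi-major axis a_t = (r₁ + r₂)/2 = (1.160×10^5 + 5.594×10^5)/2 = 3.377×10^5 km.
Transfer time t = π√(a_t³/μ) = 54770 s.
Target angular speed ω₂ = √(μ/r₂³) = 2.6904×10^-5 rad/s.
Angle swept by the target during transfer: ω₂·t = 1.4735 rad = 84.43°.
Arrival is 180° from departure on the ellipse, so φ = 180° − 84.43° = 95.57°.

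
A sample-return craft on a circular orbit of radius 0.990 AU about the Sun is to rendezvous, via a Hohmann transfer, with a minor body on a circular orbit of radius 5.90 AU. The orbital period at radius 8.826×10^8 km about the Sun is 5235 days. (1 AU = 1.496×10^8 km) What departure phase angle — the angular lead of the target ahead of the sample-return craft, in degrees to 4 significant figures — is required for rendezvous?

From Kepler's third law T² = 4π²r³/μ at r = 8.826×10^8 km, T = 5235 days = 5235 × 86400 s = 4.52304×10^8 s: μ = 4π²r³/T² = 1.32675×10^11 km³/s².
In km: r₁ = 0.990 × 1.496×10^8 = 1.48104×10^8 km; r₂ = 5.90 × 1.496×10^8 = 8.8264×10^8 km.
The Hohmann ellipse has a_t = (r₁ + r₂)/2 = 5.15372×10^8 km.
The half-period of the transfer ellipse is t = π√(a_t³/μ) = 1.0091×10^8 s.
Target angular speed ω₂ = √(μ/r₂³) = 1.3891×10^-8 rad/s.
Angle swept by the target during transfer: ω₂·t = 1.4017 rad = 80.31°.
Arrival is 180° from departure on the ellipse, so φ = 180° − 80.31° = 99.69°.

φ = 99.69°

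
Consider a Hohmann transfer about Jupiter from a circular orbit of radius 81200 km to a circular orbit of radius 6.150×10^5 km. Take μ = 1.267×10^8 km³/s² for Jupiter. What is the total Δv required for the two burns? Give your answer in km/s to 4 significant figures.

Δv = 20.42 km/s

Semi-major axis of the transfer orbit: a_t = (81200 + 6.150×10^5)/2 = 3.481×10^5 km.
Circular speed at r₁: v₁ = √(μ/r₁) = √(1.267×10^8/81200) = 39.50 km/s.
On the transfer ellipse at r₁, vis-viva gives v_p = √[μ(2/r₁ − 1/a_t)] = 52.50 km/s.
First burn Δv₁ = |v_p − v₁| = 13.00 km/s.
At r₂, v₂ = √(μ/r₂) = 14.353 km/s.
Transfer-orbit speed at r₂: v_a = √[μ(2/r₂ − 1/a_t)] = 6.9323 km/s.
Second burn Δv₂ = |v₂ − v_a| = 7.421 km/s.
Total Δv = Δv₁ + Δv₂ = 20.42 km/s.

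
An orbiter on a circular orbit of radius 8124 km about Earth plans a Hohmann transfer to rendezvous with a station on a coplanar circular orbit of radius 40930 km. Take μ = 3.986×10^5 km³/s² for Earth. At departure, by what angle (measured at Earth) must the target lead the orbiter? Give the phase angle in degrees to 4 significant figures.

The Hohmann ellipse has a_t = (r₁ + r₂)/2 = 24527 km.
Transfer time t = π√(a_t³/μ) = 19114 s.
The target's mean motion on its circular orbit is ω₂ = √(μ/r₂³) = 7.6244×10^-5 rad/s.
Angle swept by the target during transfer: ω₂·t = 1.4573 rad = 83.50°.
The orbiter traverses 180° on the transfer ellipse, so the target must lead by 180° − 83.50° = 96.50°.

φ = 96.50°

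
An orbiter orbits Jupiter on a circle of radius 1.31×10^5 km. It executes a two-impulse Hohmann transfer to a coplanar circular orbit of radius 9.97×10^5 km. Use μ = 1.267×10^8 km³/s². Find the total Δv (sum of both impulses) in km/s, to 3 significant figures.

Δv = 16.1 km/s

Semi-major axis of the transfer orbit: a_t = (1.310×10^5 + 9.970×10^5)/2 = 5.640×10^5 km.
Circular speed at r₁: v₁ = √(μ/r₁) = √(1.267×10^8/1.310×10^5) = 31.10 km/s.
Transfer-orbit speed at r₁ (vis-viva equation): v_p = √[μ(2/r₁ − 1/a_t)] = 41.35 km/s.
First burn Δv₁ = |v_p − v₁| = 10.25 km/s.
Circular speed at r₂: v₂ = √(μ/r₂) = 11.273 km/s.
Transfer-orbit speed at r₂: v_a = √[μ(2/r₂ − 1/a_t)] = 5.4330 km/s.
Second burn Δv₂ = |v₂ − v_a| = 5.840 km/s.
Δv = Δv₁ + Δv₂ = 10.25 + 5.840 = 16.09 km/s.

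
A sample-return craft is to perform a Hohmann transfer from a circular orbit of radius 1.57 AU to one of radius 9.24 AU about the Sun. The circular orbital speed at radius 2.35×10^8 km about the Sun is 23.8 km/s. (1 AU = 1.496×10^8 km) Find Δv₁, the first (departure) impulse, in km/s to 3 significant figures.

Δv₁ = 7.32 km/s

From the circular-orbit relation v² = μ/r at r = 2.35×10^8 km: μ = v²r = (23.8)² × 2.35×10^8 = 1.33113×10^11 km³/s².
In km: r₁ = 1.57 × 1.496×10^8 = 2.34872×10^8 km; r₂ = 9.24 × 1.496×10^8 = 1.382304×10^9 km.
The Hohmann ellipse has a_t = (r₁ + r₂)/2 = 8.08588×10^8 km.
On the circular orbit at r = 2.34872×10^8 km, v_c = √(μ/r) = 23.81 km/s.
Vis-viva on the transfer ellipse at r = 2.34872×10^8 km gives v_t = √[μ(2/r − 1/a_t)] = 31.13 km/s.
Δv₁ = |v_t − v_c| = |31.13 − 23.81| = 7.320 km/s.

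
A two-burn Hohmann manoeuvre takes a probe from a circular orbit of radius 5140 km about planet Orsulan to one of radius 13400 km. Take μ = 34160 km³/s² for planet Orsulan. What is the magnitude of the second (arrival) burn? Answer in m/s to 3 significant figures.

Transfer-ellipse semi-major axis a_t = (r₁ + r₂)/2 = (5140 + 13400)/2 = 9270 km.
Circular speed at r = 13400 km: v_c = √(μ/r) = 1.5966 km/s.
Vis-viva on the transfer ellipse at r = 13400 km gives v_t = √[μ(2/r − 1/a_t)] = 1.1889 km/s.
Δv₂ = |v_t − v_c| = |1.1889 − 1.5966| = 0.4077 km/s.

Δv₂ = 408 m/s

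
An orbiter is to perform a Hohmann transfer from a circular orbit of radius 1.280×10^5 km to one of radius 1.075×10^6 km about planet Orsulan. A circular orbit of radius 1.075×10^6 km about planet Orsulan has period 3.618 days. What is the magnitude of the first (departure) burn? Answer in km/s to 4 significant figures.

Δv₁ = 21.09 km/s

From Kepler's third law T² = 4π²r³/μ at r = 1.075×10^6 km, T = 3.618 days = 3.618 × 86400 s = 3.125952×10^5 s: μ = 4π²r³/T² = 5.01904×10^8 km³/s².
Transfer-ellipse semi-major axis a_t = (r₁ + r₂)/2 = (1.280×10^5 + 1.075×10^6)/2 = 6.015×10^5 km.
On the circular orbit at r = 1.280×10^5 km, v_c = √(μ/r) = 62.62 km/s.
Transfer-orbit speed at the same r (vis-viva, a = a_t): v_t = √[μ(2/r − 1/a_t)] = 83.71 km/s.
Δv₁ = |v_t − v_c| = |83.71 − 62.62| = 21.09 km/s.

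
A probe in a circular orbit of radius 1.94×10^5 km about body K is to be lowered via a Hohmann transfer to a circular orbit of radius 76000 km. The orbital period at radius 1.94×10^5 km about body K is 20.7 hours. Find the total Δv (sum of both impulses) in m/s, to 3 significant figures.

Δv = 9280 m/s

From Kepler's third law T² = 4π²r³/μ at r = 1.94×10^5 km, T = 20.7 hours = 20.7 × 3600 s = 74520 s: μ = 4π²r³/T² = 5.19062×10^7 km³/s².
Transfer-ellipse semi-major axis a_t = (r₁ + r₂)/2 = (1.940×10^5 + 76000)/2 = 1.350×10^5 km.
Circular speed at r₁: v₁ = √(μ/r₁) = √(5.19062×10^7/1.940×10^5) = 16.3572 km/s.
Transfer-orbit speed at r₁ (vis-viva equation): v_a = √[μ(2/r₁ − 1/a_t)] = 12.2729 km/s.
First burn Δv₁ = |v_a − v₁| = 4.0843 km/s.
At r₂, v₂ = √(μ/r₂) = 26.1338 km/s.
Transfer-orbit speed at r₂: v_p = √[μ(2/r₂ − 1/a_t)] = 31.3283 km/s.
Second burn Δv₂ = |v₂ − v_p| = 5.1945 km/s.
Δv = Δv₁ + Δv₂ = 4.0843 + 5.1945 = 9.279 km/s.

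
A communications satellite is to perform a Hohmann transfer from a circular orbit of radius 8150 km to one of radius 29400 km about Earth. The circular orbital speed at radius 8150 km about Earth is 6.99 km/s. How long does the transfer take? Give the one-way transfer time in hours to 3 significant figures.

t = 3.56 hours

From the circular-orbit relation v² = μ/r at r = 8150 km: μ = v²r = (6.99)² × 8150 = 3.98210×10^5 km³/s².
Semi-major axis of the transfer orbit: a_t = (8150 + 29400)/2 = 18775 km.
By Kepler's third law the transfer-orbit period is T = 2π√(a_t³/μ), so t = T/2 = 12810 s.
Converting: 12810 s ÷ 3600 s/hour = 3.56 hours.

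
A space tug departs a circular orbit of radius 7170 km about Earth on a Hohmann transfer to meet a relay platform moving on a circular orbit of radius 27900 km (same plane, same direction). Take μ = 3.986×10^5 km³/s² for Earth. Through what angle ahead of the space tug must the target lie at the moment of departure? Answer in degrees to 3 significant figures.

Transfer-ellipse semi-major axis a_t = (r₁ + r₂)/2 = (7170 + 27900)/2 = 17535 km.
Transfer time t = π√(a_t³/μ) = 11554 s.
Target angular speed ω₂ = √(μ/r₂³) = 1.3548×10^-4 rad/s.
Angle swept by the target during transfer: ω₂·t = 1.5653 rad = 89.69°.
The space tug traverses 180° on the transfer ellipse, so the target must lead by 180° − 89.69° = 90.3°.

φ = 90.3°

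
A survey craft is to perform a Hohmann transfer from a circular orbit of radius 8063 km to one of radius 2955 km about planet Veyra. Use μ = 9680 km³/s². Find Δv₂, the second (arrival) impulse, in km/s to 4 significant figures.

Semi-major axis of the transfer orbit: a_t = (8063 + 2955)/2 = 5509 km.
Circular speed at r = 2955 km: v_c = √(μ/r) = 1.8099 km/s.
Vis-viva on the transfer ellipse at r = 2955 km gives v_t = √[μ(2/r − 1/a_t)] = 2.1896 km/s.
Δv₂ = |v_t − v_c| = |2.1896 − 1.8099| = 0.3797 km/s.

Δv₂ = 0.3797 km/s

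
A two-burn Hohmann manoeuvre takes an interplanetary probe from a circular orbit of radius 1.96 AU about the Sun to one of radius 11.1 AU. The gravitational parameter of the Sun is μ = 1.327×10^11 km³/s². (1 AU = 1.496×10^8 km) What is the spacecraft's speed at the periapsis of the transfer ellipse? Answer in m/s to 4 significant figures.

In km: r₁ = 1.96 × 1.496×10^8 = 2.93216×10^8 km; r₂ = 11.1 × 1.496×10^8 = 1.66056×10^9 km.
Transfer-ellipse semi-major axis a_t = (r₁ + r₂)/2 = (2.93216×10^8 + 1.66056×10^9)/2 = 9.76888×10^8 km.
The periapsis of the transfer ellipse is at r = 2.93216×10^8 km.
Applying v² = μ(2/r − 1/a_t): v = 27.74 km/s.

v = 27740 m/s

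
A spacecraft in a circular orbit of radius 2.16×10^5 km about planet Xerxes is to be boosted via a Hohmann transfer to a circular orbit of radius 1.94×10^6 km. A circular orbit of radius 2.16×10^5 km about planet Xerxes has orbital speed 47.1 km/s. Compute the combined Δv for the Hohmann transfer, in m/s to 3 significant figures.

From the circular-orbit relation v² = μ/r at r = 2.16×10^5 km: μ = v²r = (47.1)² × 2.16×10^5 = 4.79177×10^8 km³/s².
Semi-major axis of the transfer orbit: a_t = (2.160×10^5 + 1.940×10^6)/2 = 1.078×10^6 km.
At r₁ the circular-orbit speed is v₁ = √(μ/r₁) = 47.100 km/s.
Transfer-orbit speed at r₁ (vis-viva equation): v_p = √[μ(2/r₁ − 1/a_t)] = 63.185 km/s.
First burn Δv₁ = |v_p − v₁| = 16.085 km/s.
Circular speed at r₂: v₂ = √(μ/r₂) = 15.7162 km/s.
Transfer-orbit speed at r₂: v_a = √[μ(2/r₂ − 1/a_t)] = 7.03501 km/s.
Second burn Δv₂ = |v₂ − v_a| = 8.6812 km/s.
Δv = Δv₁ + Δv₂ = 16.085 + 8.6812 = 24.77 km/s.

Δv = 24800 m/s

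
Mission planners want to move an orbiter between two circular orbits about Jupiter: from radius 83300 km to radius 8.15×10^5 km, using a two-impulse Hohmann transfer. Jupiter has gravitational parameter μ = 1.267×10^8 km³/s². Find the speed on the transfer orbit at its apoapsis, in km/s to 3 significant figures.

Semi-major axis of the transfer orbit: a_t = (83300 + 8.150×10^5)/2 = 4.4915×10^5 km.
The apoapsis of the transfer ellipse is at r = 8.150×10^5 km.
Applying v² = μ(2/r − 1/a_t): v = 5.370 km/s.

v = 5.37 km/s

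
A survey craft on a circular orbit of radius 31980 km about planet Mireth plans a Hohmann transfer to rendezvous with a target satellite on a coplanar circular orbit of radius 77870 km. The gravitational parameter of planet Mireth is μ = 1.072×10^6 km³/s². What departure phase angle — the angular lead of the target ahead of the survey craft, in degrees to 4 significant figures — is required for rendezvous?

Semi-major axis of the transfer orbit: a_t = (31980 + 77870)/2 = 54925 km.
The half-period of the transfer ellipse is t = π√(a_t³/μ) = 39060 s.
The target's mean motion on its circular orbit is ω₂ = √(μ/r₂³) = 4.765×10^-5 rad/s.
Angle swept by the target during transfer: ω₂·t = 1.861 rad = 106.63°.
The survey craft traverses 180° on the transfer ellipse, so the target must lead by 180° − 106.63° = 73.37°.

φ = 73.37°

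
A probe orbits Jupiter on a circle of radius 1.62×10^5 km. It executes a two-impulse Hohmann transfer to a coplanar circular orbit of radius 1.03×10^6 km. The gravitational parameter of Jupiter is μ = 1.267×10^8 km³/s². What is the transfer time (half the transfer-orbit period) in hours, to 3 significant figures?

The Hohmann ellipse has a_t = (r₁ + r₂)/2 = 5.960×10^5 km.
Half the transfer-orbit period gives t = π√(a_t³/μ) = 1.284×10^5 s.
Converting: 1.284×10^5 s ÷ 3600 s/hour = 35.7 hours.

t = 35.7 hours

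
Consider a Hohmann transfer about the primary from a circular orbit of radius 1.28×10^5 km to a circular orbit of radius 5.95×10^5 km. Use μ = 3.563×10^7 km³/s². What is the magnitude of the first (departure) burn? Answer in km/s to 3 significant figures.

The Hohmann ellipse has a_t = (r₁ + r₂)/2 = 3.615×10^5 km.
Circular speed at r = 1.280×10^5 km: v_c = √(μ/r) = 16.684 km/s.
Vis-viva on the transfer ellipse at r = 1.280×10^5 km gives v_t = √[μ(2/r − 1/a_t)] = 21.405 km/s.
Δv₁ = |v_t − v_c| = |21.405 − 16.684| = 4.721 km/s.

Δv₁ = 4.72 km/s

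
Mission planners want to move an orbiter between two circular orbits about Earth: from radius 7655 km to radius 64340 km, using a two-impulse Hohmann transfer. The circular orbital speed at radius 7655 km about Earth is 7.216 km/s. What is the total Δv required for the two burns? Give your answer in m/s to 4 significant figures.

From the circular-orbit relation v² = μ/r at r = 7655 km: μ = v²r = (7.216)² × 7655 = 3.98601×10^5 km³/s².
The Hohmann ellipse has a_t = (r₁ + r₂)/2 = 35997.5 km.
Circular speed at r₁: v₁ = √(μ/r₁) = √(3.98601×10^5/7655) = 7.216 km/s.
On the transfer ellipse at r₁, vis-viva gives v_p = √[μ(2/r₁ − 1/a_t)] = 9.647 km/s.
First burn Δv₁ = |v_p − v₁| = 2.431 km/s.
Circular speed at r₂: v₂ = √(μ/r₂) = 2.489 km/s.
Transfer-orbit speed at r₂: v_a = √[μ(2/r₂ − 1/a_t)] = 1.148 km/s.
Second burn Δv₂ = |v₂ − v_a| = 1.341 km/s.
Δv = Δv₁ + Δv₂ = 2.431 + 1.341 = 3.772 km/s.

Δv = 3772 m/s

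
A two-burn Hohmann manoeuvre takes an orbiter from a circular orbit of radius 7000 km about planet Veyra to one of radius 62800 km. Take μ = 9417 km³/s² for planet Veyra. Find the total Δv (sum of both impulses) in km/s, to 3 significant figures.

The Hohmann ellipse has a_t = (r₁ + r₂)/2 = 34900 km.
Circular speed at r₁: v₁ = √(μ/r₁) = √(9417/7000) = 1.160 km/s.
On the transfer ellipse at r₁, vis-viva gives v_p = √[μ(2/r₁ − 1/a_t)] = 1.556 km/s.
First burn Δv₁ = |v_p − v₁| = 0.3960 km/s.
At r₂, v₂ = √(μ/r₂) = 0.3872 km/s.
Transfer-orbit speed at r₂: v_a = √[μ(2/r₂ − 1/a_t)] = 0.1734 km/s.
Second burn Δv₂ = |v₂ − v_a| = 0.2138 km/s.
Total Δv = Δv₁ + Δv₂ = 0.6098 km/s.

Δv = 0.610 km/s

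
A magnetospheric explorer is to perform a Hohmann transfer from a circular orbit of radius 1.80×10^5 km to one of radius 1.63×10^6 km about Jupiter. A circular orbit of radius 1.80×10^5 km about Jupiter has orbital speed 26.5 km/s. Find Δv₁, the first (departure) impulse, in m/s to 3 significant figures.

From the circular-orbit relation v² = μ/r at r = 1.80×10^5 km: μ = v²r = (26.5)² × 1.80×10^5 = 1.26405×10^8 km³/s².
The Hohmann ellipse has a_t = (r₁ + r₂)/2 = 9.050×10^5 km.
On the circular orbit at r = 1.800×10^5 km, v_c = √(μ/r) = 26.500 km/s.
Transfer-orbit speed at the same r (vis-viva, a = a_t): v_t = √[μ(2/r − 1/a_t)] = 35.564 km/s.
Δv₁ = |v_t − v_c| = |35.564 − 26.500| = 9.064 km/s.

Δv₁ = 9060 m/s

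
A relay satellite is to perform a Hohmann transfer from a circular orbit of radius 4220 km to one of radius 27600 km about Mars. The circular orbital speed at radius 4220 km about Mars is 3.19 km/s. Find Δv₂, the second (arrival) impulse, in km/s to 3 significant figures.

Δv₂ = 0.605 km/s

From the circular-orbit relation v² = μ/r at r = 4220 km: μ = v²r = (3.19)² × 4220 = 42943.1 km³/s².
Transfer-ellipse semi-major axis a_t = (r₁ + r₂)/2 = (4220 + 27600)/2 = 15910 km.
On the circular orbit at r = 27600 km, v_c = √(μ/r) = 1.24736 km/s.
Transfer-orbit speed at the same r (vis-viva, a = a_t): v_t = √[μ(2/r − 1/a_t)] = 0.642412 km/s.
Δv₂ = |v_t − v_c| = |0.642412 − 1.24736| = 0.6049 km/s.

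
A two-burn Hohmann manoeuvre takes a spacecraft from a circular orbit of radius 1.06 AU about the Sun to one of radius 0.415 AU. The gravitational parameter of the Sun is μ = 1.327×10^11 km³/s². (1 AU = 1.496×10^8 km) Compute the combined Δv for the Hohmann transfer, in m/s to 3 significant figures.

Δv = 16400 m/s

In km: r₁ = 1.06 × 1.496×10^8 = 1.58576×10^8 km; r₂ = 0.415 × 1.496×10^8 = 6.2084×10^7 km.
Transfer-ellipse semi-major axis a_t = (r₁ + r₂)/2 = (1.58576×10^8 + 6.2084×10^7)/2 = 1.1033×10^8 km.
At r₁ the circular-orbit speed is v₁ = √(μ/r₁) = 28.928 km/s.
On the transfer ellipse at r₁, vis-viva gives v_a = √[μ(2/r₁ − 1/a_t)] = 21.700 km/s.
First burn Δv₁ = |v_a − v₁| = 7.228 km/s.
At r₂, v₂ = √(μ/r₂) = 46.2323 km/s.
Transfer-orbit speed at r₂: v_p = √[μ(2/r₂ − 1/a_t)] = 55.4265 km/s.
Second burn Δv₂ = |v₂ − v_p| = 9.194 km/s.
Total Δv = Δv₁ + Δv₂ = 16.42 km/s.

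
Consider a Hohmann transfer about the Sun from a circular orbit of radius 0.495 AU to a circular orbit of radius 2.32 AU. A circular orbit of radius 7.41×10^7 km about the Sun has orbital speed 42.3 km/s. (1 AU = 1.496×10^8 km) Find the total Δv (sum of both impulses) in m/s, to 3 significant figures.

Δv = 20000 m/s

From the circular-orbit relation v² = μ/r at r = 7.41×10^7 km: μ = v²r = (42.3)² × 7.41×10^7 = 1.32586×10^11 km³/s².
In km: r₁ = 0.495 × 1.496×10^8 = 7.4052×10^7 km; r₂ = 2.32 × 1.496×10^8 = 3.47072×10^8 km.
Semi-major axis of the transfer orbit: a_t = (7.4052×10^7 + 3.47072×10^8)/2 = 2.10562×10^8 km.
Circular speed at r₁: v₁ = √(μ/r₁) = √(1.32586×10^11/7.4052×10^7) = 42.314 km/s.
Transfer-orbit speed at r₁ (v² = μ(2/r − 1/a)): v_p = √[μ(2/r₁ − 1/a_t)] = 54.325 km/s.
First burn Δv₁ = |v_p − v₁| = 12.011 km/s.
At r₂, v₂ = √(μ/r₂) = 19.5452 km/s.
Transfer-orbit speed at r₂: v_a = √[μ(2/r₂ − 1/a_t)] = 11.5909 km/s.
Second burn Δv₂ = |v₂ − v_a| = 7.9543 km/s.
Δv = Δv₁ + Δv₂ = 12.011 + 7.9543 = 19.97 km/s.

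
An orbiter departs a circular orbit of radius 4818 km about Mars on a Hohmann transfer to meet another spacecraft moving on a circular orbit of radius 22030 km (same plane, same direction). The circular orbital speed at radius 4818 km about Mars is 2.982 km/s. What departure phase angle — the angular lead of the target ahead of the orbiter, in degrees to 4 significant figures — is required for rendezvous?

From the circular-orbit relation v² = μ/r at r = 4818 km: μ = v²r = (2.982)² × 4818 = 42843.2 km³/s².
Semi-major axis of the transfer orbit: a_t = (4818 + 22030)/2 = 13424 km.
The half-period of the transfer ellipse is t = π√(a_t³/μ) = 23606.5 s.
The target's mean motion on its circular orbit is ω₂ = √(μ/r₂³) = 6.33023×10^-5 rad/s.
Angle swept by the target during transfer: ω₂·t = 1.4943 rad = 85.62°.
The orbiter traverses 180° on the transfer ellipse, so the target must lead by 180° − 85.62° = 94.38°.

φ = 94.38°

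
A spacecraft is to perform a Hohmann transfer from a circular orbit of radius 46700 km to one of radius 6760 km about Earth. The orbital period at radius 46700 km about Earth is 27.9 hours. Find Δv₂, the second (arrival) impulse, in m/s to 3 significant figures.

From Kepler's third law T² = 4π²r³/μ at r = 46700 km, T = 27.9 hours = 27.9 × 3600 s = 1.0044×10^5 s: μ = 4π²r³/T² = 3.98563×10^5 km³/s².
The Hohmann ellipse has a_t = (r₁ + r₂)/2 = 26730 km.
On the circular orbit at r = 6760 km, v_c = √(μ/r) = 7.67848 km/s.
Vis-viva on the transfer ellipse at r = 6760 km gives v_t = √[μ(2/r − 1/a_t)] = 10.1493 km/s.
Δv₂ = |v_t − v_c| = |10.1493 − 7.67848| = 2.471 km/s.

Δv₂ = 2470 m/s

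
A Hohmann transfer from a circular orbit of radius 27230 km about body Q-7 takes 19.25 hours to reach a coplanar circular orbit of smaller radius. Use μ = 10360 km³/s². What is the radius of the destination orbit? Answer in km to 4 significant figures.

Transfer time t = 19.25 hours = 69300 s, and t = π√(a_t³/μ).
So a_t = (μ t²/π²)^(1/3) = (10360 × (69300)² / π²)^(1/3) = 17146.5 km.
Since a_t = (r₁ + r₂)/2, r₂ = 2a_t − r₁ = 2×17146.5 − 27230 = 7063 km.

r₂ = 7063 km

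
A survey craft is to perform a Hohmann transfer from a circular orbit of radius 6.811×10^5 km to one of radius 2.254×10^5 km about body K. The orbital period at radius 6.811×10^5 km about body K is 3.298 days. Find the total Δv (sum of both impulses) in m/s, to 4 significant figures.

Δv = 10320 m/s

From Kepler's third law T² = 4π²r³/μ at r = 6.811×10^5 km, T = 3.298 days = 3.298 × 86400 s = 2.849472×10^5 s: μ = 4π²r³/T² = 1.53626×10^8 km³/s².
The Hohmann ellipse has a_t = (r₁ + r₂)/2 = 4.5325×10^5 km.
Circular speed at r₁: v₁ = √(μ/r₁) = √(1.53626×10^8/6.811×10^5) = 15.0185 km/s.
Transfer-orbit speed at r₁ (vis-viva equation): v_a = √[μ(2/r₁ − 1/a_t)] = 10.5909 km/s.
First burn Δv₁ = |v_a − v₁| = 4.428 km/s.
At r₂, v₂ = √(μ/r₂) = 26.107 km/s.
Transfer-orbit speed at r₂: v_p = √[μ(2/r₂ − 1/a_t)] = 32.003 km/s.
Second burn Δv₂ = |v₂ − v_p| = 5.896 km/s.
Δv = Δv₁ + Δv₂ = 4.428 + 5.896 = 10.32 km/s.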